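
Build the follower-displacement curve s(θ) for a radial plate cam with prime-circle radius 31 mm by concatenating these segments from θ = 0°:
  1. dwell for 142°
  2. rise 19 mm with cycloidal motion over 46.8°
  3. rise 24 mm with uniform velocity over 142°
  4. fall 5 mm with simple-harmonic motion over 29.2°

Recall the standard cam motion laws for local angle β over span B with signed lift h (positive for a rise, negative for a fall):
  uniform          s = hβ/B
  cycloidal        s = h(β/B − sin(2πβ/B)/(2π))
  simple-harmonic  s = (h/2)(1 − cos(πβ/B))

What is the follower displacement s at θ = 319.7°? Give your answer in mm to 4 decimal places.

seg 1 [0°–142°] dwell: s stays 0.0000
seg 2 [142°–188.8°] cycloidal, h=19: full span → s += 19 → s = 19.0000
seg 3 [188.8°–330.8°] uniform, h=24: θ=319.7° here. β=130.9, B=142. 24·130.9/142 = 22.1239 → s = 41.1239

41.1239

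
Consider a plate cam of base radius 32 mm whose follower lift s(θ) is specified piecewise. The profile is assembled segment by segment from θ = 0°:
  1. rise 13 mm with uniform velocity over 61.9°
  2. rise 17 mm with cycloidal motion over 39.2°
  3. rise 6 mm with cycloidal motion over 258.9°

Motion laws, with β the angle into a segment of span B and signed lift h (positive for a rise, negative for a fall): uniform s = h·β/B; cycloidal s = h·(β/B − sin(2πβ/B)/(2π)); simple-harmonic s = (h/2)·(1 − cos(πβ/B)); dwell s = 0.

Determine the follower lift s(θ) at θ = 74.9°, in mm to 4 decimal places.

seg 1 [0°–61.9°] uniform, h=13: full span → s += 13 → s = 13.0000
seg 2 [61.9°–101.1°] cycloidal, h=17: θ=74.9° here. β=13, B=39.2. 17·(0.3316 − sin(2π·0.3316)/(2π)) = 3.2803 → s = 16.2803

16.2803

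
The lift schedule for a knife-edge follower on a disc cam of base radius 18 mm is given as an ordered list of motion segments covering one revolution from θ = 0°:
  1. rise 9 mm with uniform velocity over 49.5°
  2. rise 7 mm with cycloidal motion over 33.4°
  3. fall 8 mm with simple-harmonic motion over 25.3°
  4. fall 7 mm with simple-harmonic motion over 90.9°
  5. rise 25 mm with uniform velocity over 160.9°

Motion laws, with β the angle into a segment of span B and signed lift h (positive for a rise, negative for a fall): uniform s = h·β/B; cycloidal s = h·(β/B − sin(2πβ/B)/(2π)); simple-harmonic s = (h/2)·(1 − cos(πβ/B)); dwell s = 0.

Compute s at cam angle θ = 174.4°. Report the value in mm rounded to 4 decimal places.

seg 1 [0°–49.5°] uniform, h=9: full span → s += 9 → s = 9.0000
seg 2 [49.5°–82.9°] cycloidal, h=7: full span → s += 7 → s = 16.0000
seg 3 [82.9°–108.2°] simple-harmonic, h=-8: full span → s += -8 → s = 8.0000
seg 4 [108.2°–199.1°] simple-harmonic, h=-7: θ=174.4° here. β=66.2, B=90.9. -7/2·(1 − cos(π·0.7283)) = -5.8003 → s = 2.1997

2.1997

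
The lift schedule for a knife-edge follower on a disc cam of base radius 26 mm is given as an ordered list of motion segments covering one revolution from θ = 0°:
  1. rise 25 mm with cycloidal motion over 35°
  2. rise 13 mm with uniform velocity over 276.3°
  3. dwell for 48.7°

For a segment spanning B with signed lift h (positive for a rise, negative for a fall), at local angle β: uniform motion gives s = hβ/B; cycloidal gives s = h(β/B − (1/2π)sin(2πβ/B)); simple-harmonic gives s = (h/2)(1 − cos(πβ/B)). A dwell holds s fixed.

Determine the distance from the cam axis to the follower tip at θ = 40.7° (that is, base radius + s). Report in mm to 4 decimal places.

seg 1 [0°–35°] cycloidal, h=25: full span → s += 25 → s = 25.0000
seg 2 [35°–311.3°] uniform, h=13: θ=40.7° here. β=5.7, B=276.3. 13·5.7/276.3 = 0.2682 → s = 25.2682
radial distance = base radius + s = 26 + 25.2682 = 51.2682

51.2682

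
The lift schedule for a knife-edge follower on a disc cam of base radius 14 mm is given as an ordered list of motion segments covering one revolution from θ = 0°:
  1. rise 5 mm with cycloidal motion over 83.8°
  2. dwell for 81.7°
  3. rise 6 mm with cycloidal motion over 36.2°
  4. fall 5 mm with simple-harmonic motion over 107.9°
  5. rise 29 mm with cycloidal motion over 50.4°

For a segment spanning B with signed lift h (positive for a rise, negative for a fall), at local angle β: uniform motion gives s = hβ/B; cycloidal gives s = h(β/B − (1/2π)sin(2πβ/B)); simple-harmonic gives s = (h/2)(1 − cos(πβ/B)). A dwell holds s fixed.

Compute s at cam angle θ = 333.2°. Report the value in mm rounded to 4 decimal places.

seg 1 [0°–83.8°] cycloidal, h=5: full span → s += 5 → s = 5.0000
seg 2 [83.8°–165.5°] dwell: s stays 5.0000
seg 3 [165.5°–201.7°] cycloidal, h=6: full span → s += 6 → s = 11.0000
seg 4 [201.7°–309.6°] simple-harmonic, h=-5: full span → s += -5 → s = 6.0000
seg 5 [309.6°–360°] cycloidal, h=29: θ=333.2° here. β=23.6, B=50.4. 29·(0.4683 − sin(2π·0.4683)/(2π)) = 12.6648 → s = 18.6648

18.6648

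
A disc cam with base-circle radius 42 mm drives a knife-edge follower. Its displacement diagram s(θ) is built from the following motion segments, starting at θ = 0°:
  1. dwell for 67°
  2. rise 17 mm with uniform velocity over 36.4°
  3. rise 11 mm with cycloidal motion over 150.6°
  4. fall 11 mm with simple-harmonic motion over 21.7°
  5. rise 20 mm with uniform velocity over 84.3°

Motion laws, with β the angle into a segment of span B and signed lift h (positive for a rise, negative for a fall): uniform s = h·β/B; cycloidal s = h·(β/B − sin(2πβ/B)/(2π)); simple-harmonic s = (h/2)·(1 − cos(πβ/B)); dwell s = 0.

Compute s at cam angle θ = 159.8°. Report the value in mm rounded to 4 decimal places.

seg 1 [0°–67°] dwell: s stays 0.0000
seg 2 [67°–103.4°] uniform, h=17: full span → s += 17 → s = 17.0000
seg 3 [103.4°–254°] cycloidal, h=11: θ=159.8° here. β=56.4, B=150.6. 11·(0.3745 − sin(2π·0.3745)/(2π)) = 2.8777 → s = 19.8777

19.8777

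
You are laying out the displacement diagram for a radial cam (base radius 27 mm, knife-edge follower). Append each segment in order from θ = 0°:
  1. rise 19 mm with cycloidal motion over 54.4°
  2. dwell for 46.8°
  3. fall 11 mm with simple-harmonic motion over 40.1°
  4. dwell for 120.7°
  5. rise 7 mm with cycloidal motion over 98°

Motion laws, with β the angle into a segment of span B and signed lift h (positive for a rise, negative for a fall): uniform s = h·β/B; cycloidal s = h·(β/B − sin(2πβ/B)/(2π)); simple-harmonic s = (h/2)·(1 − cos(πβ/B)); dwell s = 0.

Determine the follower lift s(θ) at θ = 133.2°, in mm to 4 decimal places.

seg 1 [0°–54.4°] cycloidal, h=19: full span → s += 19 → s = 19.0000
seg 2 [54.4°–101.2°] dwell: s stays 19.0000
seg 3 [101.2°–141.3°] simple-harmonic, h=-11: θ=133.2° here. β=32, B=40.1. -11/2·(1 − cos(π·0.7980)) = -9.9292 → s = 9.0708

9.0708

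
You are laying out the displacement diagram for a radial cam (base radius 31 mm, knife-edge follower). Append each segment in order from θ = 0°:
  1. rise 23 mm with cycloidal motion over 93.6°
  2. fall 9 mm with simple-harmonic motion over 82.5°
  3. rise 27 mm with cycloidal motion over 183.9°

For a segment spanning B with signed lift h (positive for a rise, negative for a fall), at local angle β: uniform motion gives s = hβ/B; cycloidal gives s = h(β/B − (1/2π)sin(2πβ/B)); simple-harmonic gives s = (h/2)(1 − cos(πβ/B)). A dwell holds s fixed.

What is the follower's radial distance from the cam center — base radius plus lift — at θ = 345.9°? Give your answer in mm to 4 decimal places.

seg 1 [0°–93.6°] cycloidal, h=23: full span → s += 23 → s = 23.0000
seg 2 [93.6°–176.1°] simple-harmonic, h=-9: full span → s += -9 → s = 14.0000
seg 3 [176.1°–360°] cycloidal, h=27: θ=345.9° here. β=169.8, B=183.9. 27·(0.9233 − sin(2π·0.9233)/(2π)) = 26.9209 → s = 40.9209
radial distance = base radius + s = 31 + 40.9209 = 71.9209

71.9209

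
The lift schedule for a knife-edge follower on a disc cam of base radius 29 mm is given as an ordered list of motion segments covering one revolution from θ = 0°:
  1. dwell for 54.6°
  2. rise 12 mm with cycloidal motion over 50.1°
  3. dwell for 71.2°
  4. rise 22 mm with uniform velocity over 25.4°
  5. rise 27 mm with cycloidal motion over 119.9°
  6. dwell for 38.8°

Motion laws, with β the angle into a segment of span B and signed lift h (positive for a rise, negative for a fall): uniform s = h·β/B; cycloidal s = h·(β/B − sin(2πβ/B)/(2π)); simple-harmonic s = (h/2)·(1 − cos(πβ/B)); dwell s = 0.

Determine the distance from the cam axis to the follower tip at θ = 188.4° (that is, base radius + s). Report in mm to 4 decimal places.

seg 1 [0°–54.6°] dwell: s stays 0.0000
seg 2 [54.6°–104.7°] cycloidal, h=12: full span → s += 12 → s = 12.0000
seg 3 [104.7°–175.9°] dwell: s stays 12.0000
seg 4 [175.9°–201.3°] uniform, h=22: θ=188.4° here. β=12.5, B=25.4. 22·12.5/25.4 = 10.8268 → s = 22.8268
radial distance = base radius + s = 29 + 22.8268 = 51.8268

51.8268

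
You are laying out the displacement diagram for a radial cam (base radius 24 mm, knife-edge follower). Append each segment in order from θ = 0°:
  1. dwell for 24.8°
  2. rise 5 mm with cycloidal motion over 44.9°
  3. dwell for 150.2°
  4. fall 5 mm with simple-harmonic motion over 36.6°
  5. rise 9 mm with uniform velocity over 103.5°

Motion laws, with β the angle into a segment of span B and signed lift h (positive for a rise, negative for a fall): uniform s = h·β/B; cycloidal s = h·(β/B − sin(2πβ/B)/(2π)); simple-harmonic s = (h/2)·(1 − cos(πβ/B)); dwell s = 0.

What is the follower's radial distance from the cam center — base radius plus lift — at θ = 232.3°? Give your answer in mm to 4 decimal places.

seg 1 [0°–24.8°] dwell: s stays 0.0000
seg 2 [24.8°–69.7°] cycloidal, h=5: full span → s += 5 → s = 5.0000
seg 3 [69.7°–219.9°] dwell: s stays 5.0000
seg 4 [219.9°–256.5°] simple-harmonic, h=-5: θ=232.3° here. β=12.4, B=36.6. -5/2·(1 − cos(π·0.3388)) = -1.2874 → s = 3.7126
radial distance = base radius + s = 24 + 3.7126 = 27.7126

27.7126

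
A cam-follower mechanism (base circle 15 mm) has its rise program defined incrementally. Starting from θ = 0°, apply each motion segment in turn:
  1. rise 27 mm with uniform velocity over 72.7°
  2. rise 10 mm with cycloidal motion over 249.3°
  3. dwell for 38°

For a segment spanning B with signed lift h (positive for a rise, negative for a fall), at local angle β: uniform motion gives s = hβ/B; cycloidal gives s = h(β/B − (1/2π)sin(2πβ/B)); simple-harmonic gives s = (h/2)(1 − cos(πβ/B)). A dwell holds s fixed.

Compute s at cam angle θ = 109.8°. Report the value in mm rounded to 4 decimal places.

seg 1 [0°–72.7°] uniform, h=27: full span → s += 27 → s = 27.0000
seg 2 [72.7°–322°] cycloidal, h=10: θ=109.8° here. β=37.1, B=249.3. 10·(0.1488 − sin(2π·0.1488)/(2π)) = 0.2076 → s = 27.2076

27.2076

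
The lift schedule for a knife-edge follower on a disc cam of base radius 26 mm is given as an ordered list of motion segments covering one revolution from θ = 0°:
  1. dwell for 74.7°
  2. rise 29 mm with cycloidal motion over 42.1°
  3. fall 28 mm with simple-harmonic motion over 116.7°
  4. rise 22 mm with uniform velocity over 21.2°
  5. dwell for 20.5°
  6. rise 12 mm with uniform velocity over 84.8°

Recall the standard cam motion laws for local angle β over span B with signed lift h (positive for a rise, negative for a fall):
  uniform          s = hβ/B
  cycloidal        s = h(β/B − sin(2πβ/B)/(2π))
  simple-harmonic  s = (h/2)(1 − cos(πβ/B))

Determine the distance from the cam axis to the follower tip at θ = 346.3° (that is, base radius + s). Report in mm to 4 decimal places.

seg 1 [0°–74.7°] dwell: s stays 0.0000
seg 2 [74.7°–116.8°] cycloidal, h=29: full span → s += 29 → s = 29.0000
seg 3 [116.8°–233.5°] simple-harmonic, h=-28: full span → s += -28 → s = 1.0000
seg 4 [233.5°–254.7°] uniform, h=22: full span → s += 22 → s = 23.0000
seg 5 [254.7°–275.2°] dwell: s stays 23.0000
seg 6 [275.2°–360°] uniform, h=12: θ=346.3° here. β=71.1, B=84.8. 12·71.1/84.8 = 10.0613 → s = 33.0613
radial distance = base radius + s = 26 + 33.0613 = 59.0613

59.0613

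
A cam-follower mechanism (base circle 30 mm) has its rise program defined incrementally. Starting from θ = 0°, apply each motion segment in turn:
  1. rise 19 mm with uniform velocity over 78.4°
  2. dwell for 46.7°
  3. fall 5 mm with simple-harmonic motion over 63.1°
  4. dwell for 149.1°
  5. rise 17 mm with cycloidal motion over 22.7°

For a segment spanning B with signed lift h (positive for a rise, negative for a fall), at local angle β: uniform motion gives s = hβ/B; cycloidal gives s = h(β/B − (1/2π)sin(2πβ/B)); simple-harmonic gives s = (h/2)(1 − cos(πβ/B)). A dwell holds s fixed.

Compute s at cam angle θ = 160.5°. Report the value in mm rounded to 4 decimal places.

seg 1 [0°–78.4°] uniform, h=19: full span → s += 19 → s = 19.0000
seg 2 [78.4°–125.1°] dwell: s stays 19.0000
seg 3 [125.1°–188.2°] simple-harmonic, h=-5: θ=160.5° here. β=35.4, B=63.1. -5/2·(1 − cos(π·0.5610)) = -2.9763 → s = 16.0237

16.0237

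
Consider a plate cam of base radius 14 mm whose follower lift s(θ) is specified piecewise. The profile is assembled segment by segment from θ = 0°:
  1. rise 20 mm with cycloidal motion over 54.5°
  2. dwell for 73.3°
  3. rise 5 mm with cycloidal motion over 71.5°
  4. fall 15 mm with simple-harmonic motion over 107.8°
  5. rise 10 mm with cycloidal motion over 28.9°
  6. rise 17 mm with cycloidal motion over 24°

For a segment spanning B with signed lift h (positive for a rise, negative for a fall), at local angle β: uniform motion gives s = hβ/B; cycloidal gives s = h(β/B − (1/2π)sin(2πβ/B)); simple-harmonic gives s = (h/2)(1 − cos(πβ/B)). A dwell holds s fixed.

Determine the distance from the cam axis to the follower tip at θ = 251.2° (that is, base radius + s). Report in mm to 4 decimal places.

seg 1 [0°–54.5°] cycloidal, h=20: full span → s += 20 → s = 20.0000
seg 2 [54.5°–127.8°] dwell: s stays 20.0000
seg 3 [127.8°–199.3°] cycloidal, h=5: full span → s += 5 → s = 25.0000
seg 4 [199.3°–307.1°] simple-harmonic, h=-15: θ=251.2° here. β=51.9, B=107.8. -15/2·(1 − cos(π·0.4814)) = -7.0631 → s = 17.9369
radial distance = base radius + s = 14 + 17.9369 = 31.9369

31.9369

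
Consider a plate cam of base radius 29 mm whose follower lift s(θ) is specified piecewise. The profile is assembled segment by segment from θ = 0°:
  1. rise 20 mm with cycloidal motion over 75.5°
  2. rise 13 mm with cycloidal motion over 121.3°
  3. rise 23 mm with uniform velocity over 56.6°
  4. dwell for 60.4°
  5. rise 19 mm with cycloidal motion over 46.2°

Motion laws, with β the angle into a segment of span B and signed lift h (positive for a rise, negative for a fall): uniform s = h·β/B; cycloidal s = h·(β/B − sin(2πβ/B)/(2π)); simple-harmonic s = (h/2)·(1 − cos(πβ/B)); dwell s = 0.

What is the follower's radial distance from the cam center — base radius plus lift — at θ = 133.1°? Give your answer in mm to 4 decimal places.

seg 1 [0°–75.5°] cycloidal, h=20: full span → s += 20 → s = 20.0000
seg 2 [75.5°–196.8°] cycloidal, h=13: θ=133.1° here. β=57.6, B=121.3. 13·(0.4749 − sin(2π·0.4749)/(2π)) = 5.8476 → s = 25.8476
radial distance = base radius + s = 29 + 25.8476 = 54.8476

54.8476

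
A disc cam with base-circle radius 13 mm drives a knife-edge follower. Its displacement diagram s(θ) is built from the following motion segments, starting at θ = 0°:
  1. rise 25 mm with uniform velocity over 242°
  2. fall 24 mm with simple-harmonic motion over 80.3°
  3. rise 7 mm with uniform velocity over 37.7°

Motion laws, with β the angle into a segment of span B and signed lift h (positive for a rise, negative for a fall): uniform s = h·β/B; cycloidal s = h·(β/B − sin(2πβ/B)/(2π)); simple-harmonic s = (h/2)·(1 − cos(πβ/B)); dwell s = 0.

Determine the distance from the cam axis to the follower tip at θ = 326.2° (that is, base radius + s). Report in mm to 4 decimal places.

seg 1 [0°–242°] uniform, h=25: full span → s += 25 → s = 25.0000
seg 2 [242°–322.3°] simple-harmonic, h=-24: full span → s += -24 → s = 1.0000
seg 3 [322.3°–360°] uniform, h=7: θ=326.2° here. β=3.9, B=37.7. 7·3.9/37.7 = 0.7241 → s = 1.7241
radial distance = base radius + s = 13 + 1.7241 = 14.7241

14.7241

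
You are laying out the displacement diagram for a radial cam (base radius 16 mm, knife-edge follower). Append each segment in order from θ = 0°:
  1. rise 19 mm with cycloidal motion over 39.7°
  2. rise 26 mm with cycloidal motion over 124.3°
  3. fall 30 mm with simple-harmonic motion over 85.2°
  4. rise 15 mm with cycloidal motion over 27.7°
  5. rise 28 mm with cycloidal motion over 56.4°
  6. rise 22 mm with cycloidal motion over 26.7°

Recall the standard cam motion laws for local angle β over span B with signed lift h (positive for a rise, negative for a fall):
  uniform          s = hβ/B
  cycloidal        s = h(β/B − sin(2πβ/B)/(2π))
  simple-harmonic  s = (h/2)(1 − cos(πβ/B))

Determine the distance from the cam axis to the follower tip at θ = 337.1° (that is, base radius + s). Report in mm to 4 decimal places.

seg 1 [0°–39.7°] cycloidal, h=19: full span → s += 19 → s = 19.0000
seg 2 [39.7°–164°] cycloidal, h=26: full span → s += 26 → s = 45.0000
seg 3 [164°–249.2°] simple-harmonic, h=-30: full span → s += -30 → s = 15.0000
seg 4 [249.2°–276.9°] cycloidal, h=15: full span → s += 15 → s = 30.0000
seg 5 [276.9°–333.3°] cycloidal, h=28: full span → s += 28 → s = 58.0000
seg 6 [333.3°–360°] cycloidal, h=22: θ=337.1° here. β=3.8, B=26.7. 22·(0.1423 − sin(2π·0.1423)/(2π)) = 0.4009 → s = 58.4009
radial distance = base radius + s = 16 + 58.4009 = 74.4009

74.4009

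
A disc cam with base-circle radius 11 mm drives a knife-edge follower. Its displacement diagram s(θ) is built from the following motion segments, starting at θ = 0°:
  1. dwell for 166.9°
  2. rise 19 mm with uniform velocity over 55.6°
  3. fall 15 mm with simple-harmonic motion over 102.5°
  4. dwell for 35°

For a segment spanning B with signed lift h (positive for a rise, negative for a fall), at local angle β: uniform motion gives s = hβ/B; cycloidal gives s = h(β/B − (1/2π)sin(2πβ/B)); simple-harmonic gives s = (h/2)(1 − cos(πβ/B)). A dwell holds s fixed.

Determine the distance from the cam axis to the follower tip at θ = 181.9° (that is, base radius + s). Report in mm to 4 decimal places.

seg 1 [0°–166.9°] dwell: s stays 0.0000
seg 2 [166.9°–222.5°] uniform, h=19: θ=181.9° here. β=15, B=55.6. 19·15/55.6 = 5.1259 → s = 5.1259
radial distance = base radius + s = 11 + 5.1259 = 16.1259

16.1259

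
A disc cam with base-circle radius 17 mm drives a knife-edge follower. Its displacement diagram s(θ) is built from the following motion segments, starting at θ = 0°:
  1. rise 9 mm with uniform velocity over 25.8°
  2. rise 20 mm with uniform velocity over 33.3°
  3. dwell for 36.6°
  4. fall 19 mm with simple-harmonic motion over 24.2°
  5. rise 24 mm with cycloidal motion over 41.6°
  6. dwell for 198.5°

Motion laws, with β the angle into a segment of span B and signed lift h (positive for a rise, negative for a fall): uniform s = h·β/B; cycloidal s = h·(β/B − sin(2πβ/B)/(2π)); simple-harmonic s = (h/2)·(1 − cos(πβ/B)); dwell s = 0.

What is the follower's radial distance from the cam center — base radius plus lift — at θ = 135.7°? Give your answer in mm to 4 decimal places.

seg 1 [0°–25.8°] uniform, h=9: full span → s += 9 → s = 9.0000
seg 2 [25.8°–59.1°] uniform, h=20: full span → s += 20 → s = 29.0000
seg 3 [59.1°–95.7°] dwell: s stays 29.0000
seg 4 [95.7°–119.9°] simple-harmonic, h=-19: full span → s += -19 → s = 10.0000
seg 5 [119.9°–161.5°] cycloidal, h=24: θ=135.7° here. β=15.8, B=41.6. 24·(0.3798 − sin(2π·0.3798)/(2π)) = 6.4972 → s = 16.4972
radial distance = base radius + s = 17 + 16.4972 = 33.4972

33.4972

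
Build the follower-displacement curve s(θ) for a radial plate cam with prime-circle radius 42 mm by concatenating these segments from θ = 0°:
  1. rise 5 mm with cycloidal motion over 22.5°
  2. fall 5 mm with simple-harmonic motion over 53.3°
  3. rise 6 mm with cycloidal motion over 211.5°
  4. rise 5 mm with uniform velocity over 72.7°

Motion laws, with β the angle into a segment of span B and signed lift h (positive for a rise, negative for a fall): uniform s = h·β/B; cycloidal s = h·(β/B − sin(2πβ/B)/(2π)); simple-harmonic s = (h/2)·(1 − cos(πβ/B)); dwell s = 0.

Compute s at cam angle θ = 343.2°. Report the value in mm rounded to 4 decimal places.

seg 1 [0°–22.5°] cycloidal, h=5: full span → s += 5 → s = 5.0000
seg 2 [22.5°–75.8°] simple-harmonic, h=-5: full span → s += -5 → s = 0.0000
seg 3 [75.8°–287.3°] cycloidal, h=6: full span → s += 6 → s = 6.0000
seg 4 [287.3°–360°] uniform, h=5: θ=343.2° here. β=55.9, B=72.7. 5·55.9/72.7 = 3.8446 → s = 9.8446

9.8446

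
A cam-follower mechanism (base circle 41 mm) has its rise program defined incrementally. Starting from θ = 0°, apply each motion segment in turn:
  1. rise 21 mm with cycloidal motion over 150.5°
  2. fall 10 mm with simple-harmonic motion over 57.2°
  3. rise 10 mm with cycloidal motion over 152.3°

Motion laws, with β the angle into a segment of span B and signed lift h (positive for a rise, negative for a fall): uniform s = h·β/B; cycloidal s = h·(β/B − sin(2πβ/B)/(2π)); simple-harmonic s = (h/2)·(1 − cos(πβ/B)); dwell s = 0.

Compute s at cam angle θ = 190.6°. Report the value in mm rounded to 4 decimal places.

seg 1 [0°–150.5°] cycloidal, h=21: full span → s += 21 → s = 21.0000
seg 2 [150.5°–207.7°] simple-harmonic, h=-10: θ=190.6° here. β=40.1, B=57.2. -10/2·(1 − cos(π·0.7010)) = -7.9522 → s = 13.0478

13.0478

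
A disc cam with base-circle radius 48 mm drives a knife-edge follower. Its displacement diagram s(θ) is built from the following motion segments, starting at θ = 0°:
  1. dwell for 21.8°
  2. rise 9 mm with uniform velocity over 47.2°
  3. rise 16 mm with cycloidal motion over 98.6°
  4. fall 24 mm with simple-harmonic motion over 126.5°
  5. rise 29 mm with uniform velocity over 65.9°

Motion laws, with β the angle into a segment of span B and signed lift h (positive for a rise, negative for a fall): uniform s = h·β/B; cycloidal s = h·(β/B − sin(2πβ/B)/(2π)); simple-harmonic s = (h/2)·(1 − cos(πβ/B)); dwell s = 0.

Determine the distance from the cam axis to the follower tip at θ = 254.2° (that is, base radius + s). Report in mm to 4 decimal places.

seg 1 [0°–21.8°] dwell: s stays 0.0000
seg 2 [21.8°–69°] uniform, h=9: full span → s += 9 → s = 9.0000
seg 3 [69°–167.6°] cycloidal, h=16: full span → s += 16 → s = 25.0000
seg 4 [167.6°–294.1°] simple-harmonic, h=-24: θ=254.2° here. β=86.6, B=126.5. -24/2·(1 − cos(π·0.6846)) = -18.5752 → s = 6.4248
radial distance = base radius + s = 48 + 6.4248 = 54.4248

54.4248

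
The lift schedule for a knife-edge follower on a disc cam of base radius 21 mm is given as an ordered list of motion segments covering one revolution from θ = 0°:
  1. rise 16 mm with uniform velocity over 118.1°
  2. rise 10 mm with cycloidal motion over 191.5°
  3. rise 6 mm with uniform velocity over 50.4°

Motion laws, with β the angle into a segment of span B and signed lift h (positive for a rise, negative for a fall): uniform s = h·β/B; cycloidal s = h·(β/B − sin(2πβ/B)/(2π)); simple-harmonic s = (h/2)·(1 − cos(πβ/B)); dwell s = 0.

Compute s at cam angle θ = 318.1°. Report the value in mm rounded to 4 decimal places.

seg 1 [0°–118.1°] uniform, h=16: full span → s += 16 → s = 16.0000
seg 2 [118.1°–309.6°] cycloidal, h=10: full span → s += 10 → s = 26.0000
seg 3 [309.6°–360°] uniform, h=6: θ=318.1° here. β=8.5, B=50.4. 6·8.5/50.4 = 1.0119 → s = 27.0119

27.0119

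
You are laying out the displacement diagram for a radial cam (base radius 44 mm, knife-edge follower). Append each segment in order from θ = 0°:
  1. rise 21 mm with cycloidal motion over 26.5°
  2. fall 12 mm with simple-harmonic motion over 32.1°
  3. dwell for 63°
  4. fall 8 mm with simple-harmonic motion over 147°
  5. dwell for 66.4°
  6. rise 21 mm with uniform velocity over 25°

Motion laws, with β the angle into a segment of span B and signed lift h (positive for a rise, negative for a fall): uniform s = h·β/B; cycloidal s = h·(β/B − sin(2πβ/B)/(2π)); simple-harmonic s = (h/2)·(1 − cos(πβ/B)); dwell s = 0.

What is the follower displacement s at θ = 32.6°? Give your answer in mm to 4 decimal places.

seg 1 [0°–26.5°] cycloidal, h=21: full span → s += 21 → s = 21.0000
seg 2 [26.5°–58.6°] simple-harmonic, h=-12: θ=32.6° here. β=6.1, B=32.1. -12/2·(1 − cos(π·0.1900)) = -1.0378 → s = 19.9622

19.9622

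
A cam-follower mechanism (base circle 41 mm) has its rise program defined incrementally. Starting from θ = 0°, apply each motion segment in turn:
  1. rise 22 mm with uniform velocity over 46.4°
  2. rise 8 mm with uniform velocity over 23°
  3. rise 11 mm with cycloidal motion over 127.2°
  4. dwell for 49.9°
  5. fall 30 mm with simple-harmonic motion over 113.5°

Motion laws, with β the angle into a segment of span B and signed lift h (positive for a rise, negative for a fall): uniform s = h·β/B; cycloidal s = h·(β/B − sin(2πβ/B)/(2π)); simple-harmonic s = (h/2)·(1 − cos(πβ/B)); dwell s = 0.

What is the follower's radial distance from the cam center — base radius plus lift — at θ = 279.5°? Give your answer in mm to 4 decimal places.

seg 1 [0°–46.4°] uniform, h=22: full span → s += 22 → s = 22.0000
seg 2 [46.4°–69.4°] uniform, h=8: full span → s += 8 → s = 30.0000
seg 3 [69.4°–196.6°] cycloidal, h=11: full span → s += 11 → s = 41.0000
seg 4 [196.6°–246.5°] dwell: s stays 41.0000
seg 5 [246.5°–360°] simple-harmonic, h=-30: θ=279.5° here. β=33, B=113.5. -30/2·(1 − cos(π·0.2907)) = -5.8343 → s = 35.1657
radial distance = base radius + s = 41 + 35.1657 = 76.1657

76.1657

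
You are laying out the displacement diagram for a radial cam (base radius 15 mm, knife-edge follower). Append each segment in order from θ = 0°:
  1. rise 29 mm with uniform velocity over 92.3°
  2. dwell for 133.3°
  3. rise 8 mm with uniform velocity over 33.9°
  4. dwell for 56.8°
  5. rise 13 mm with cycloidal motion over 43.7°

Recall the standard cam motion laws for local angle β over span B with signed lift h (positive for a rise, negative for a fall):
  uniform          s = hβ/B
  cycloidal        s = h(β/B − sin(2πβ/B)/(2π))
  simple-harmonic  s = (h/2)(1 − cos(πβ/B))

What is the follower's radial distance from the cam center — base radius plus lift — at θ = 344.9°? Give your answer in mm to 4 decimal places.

seg 1 [0°–92.3°] uniform, h=29: full span → s += 29 → s = 29.0000
seg 2 [92.3°–225.6°] dwell: s stays 29.0000
seg 3 [225.6°–259.5°] uniform, h=8: full span → s += 8 → s = 37.0000
seg 4 [259.5°–316.3°] dwell: s stays 37.0000
seg 5 [316.3°–360°] cycloidal, h=13: θ=344.9° here. β=28.6, B=43.7. 13·(0.6545 − sin(2π·0.6545)/(2π)) = 10.2153 → s = 47.2153
radial distance = base radius + s = 15 + 47.2153 = 62.2153

62.2153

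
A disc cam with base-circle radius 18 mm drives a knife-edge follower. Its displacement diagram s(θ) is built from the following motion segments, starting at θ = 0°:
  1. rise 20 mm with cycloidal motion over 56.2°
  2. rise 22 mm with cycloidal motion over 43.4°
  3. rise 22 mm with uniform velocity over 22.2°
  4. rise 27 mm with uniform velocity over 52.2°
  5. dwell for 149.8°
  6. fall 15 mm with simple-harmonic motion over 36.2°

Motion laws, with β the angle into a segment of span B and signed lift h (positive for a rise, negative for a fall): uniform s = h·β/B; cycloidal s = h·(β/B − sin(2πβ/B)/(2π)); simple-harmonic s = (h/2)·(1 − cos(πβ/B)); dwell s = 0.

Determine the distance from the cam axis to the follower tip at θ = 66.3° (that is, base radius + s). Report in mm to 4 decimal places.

seg 1 [0°–56.2°] cycloidal, h=20: full span → s += 20 → s = 20.0000
seg 2 [56.2°–99.6°] cycloidal, h=22: θ=66.3° here. β=10.1, B=43.4. 22·(0.2327 − sin(2π·0.2327)/(2π)) = 1.6390 → s = 21.6390
radial distance = base radius + s = 18 + 21.6390 = 39.6390

39.6390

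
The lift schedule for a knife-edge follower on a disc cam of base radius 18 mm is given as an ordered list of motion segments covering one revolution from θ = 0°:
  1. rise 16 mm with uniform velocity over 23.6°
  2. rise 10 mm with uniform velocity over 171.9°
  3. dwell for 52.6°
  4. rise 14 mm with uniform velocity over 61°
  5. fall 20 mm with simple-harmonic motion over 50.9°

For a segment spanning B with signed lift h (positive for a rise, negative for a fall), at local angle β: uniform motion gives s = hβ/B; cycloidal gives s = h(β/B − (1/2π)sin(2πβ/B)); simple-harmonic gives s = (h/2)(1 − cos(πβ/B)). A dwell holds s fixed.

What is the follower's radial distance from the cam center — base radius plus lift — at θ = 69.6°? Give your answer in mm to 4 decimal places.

seg 1 [0°–23.6°] uniform, h=16: full span → s += 16 → s = 16.0000
seg 2 [23.6°–195.5°] uniform, h=10: θ=69.6° here. β=46, B=171.9. 10·46/171.9 = 2.6760 → s = 18.6760
radial distance = base radius + s = 18 + 18.6760 = 36.6760

36.6760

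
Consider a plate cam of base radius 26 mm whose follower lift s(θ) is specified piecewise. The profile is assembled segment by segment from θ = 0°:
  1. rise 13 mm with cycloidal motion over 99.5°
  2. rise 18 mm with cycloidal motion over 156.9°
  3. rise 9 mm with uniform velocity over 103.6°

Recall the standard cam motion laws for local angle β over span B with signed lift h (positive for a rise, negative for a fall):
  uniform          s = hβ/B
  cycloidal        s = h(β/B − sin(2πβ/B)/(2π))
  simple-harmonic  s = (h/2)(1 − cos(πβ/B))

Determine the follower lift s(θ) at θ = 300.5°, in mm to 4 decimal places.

seg 1 [0°–99.5°] cycloidal, h=13: full span → s += 13 → s = 13.0000
seg 2 [99.5°–256.4°] cycloidal, h=18: full span → s += 18 → s = 31.0000
seg 3 [256.4°–360°] uniform, h=9: θ=300.5° here. β=44.1, B=103.6. 9·44.1/103.6 = 3.8311 → s = 34.8311

34.8311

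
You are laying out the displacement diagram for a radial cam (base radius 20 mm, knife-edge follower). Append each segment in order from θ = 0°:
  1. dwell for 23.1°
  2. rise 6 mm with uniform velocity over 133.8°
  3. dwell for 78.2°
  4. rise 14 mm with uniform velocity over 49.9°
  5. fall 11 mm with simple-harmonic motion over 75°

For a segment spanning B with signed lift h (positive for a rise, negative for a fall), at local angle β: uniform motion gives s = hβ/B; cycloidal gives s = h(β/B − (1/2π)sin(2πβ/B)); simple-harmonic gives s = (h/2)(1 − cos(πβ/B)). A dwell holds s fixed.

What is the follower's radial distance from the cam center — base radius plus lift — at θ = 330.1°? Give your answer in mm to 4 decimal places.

seg 1 [0°–23.1°] dwell: s stays 0.0000
seg 2 [23.1°–156.9°] uniform, h=6: full span → s += 6 → s = 6.0000
seg 3 [156.9°–235.1°] dwell: s stays 6.0000
seg 4 [235.1°–285°] uniform, h=14: full span → s += 14 → s = 20.0000
seg 5 [285°–360°] simple-harmonic, h=-11: θ=330.1° here. β=45.1, B=75. -11/2·(1 − cos(π·0.6013)) = -7.2215 → s = 12.7785
radial distance = base radius + s = 20 + 12.7785 = 32.7785

32.7785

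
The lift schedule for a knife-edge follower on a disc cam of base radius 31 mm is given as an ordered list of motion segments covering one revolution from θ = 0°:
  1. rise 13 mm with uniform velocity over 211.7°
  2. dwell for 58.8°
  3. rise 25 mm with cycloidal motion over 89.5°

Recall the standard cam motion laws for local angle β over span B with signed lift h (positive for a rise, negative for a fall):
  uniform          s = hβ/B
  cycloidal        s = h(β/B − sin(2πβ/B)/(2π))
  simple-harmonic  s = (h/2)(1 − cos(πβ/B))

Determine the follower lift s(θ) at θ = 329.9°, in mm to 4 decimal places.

seg 1 [0°–211.7°] uniform, h=13: full span → s += 13 → s = 13.0000
seg 2 [211.7°–270.5°] dwell: s stays 13.0000
seg 3 [270.5°–360°] cycloidal, h=25: θ=329.9° here. β=59.4, B=89.5. 25·(0.6637 − sin(2π·0.6637)/(2π)) = 20.0001 → s = 33.0001

33.0001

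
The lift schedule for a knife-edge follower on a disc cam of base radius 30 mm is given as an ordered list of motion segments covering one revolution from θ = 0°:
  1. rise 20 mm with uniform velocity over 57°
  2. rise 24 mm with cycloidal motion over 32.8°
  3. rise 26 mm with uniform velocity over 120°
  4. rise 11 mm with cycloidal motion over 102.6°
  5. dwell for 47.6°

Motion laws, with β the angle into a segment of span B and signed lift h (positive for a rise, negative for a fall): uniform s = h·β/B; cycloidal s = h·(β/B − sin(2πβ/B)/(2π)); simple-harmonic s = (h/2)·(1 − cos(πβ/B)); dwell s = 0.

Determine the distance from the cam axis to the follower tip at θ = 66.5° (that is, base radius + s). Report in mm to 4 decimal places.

seg 1 [0°–57°] uniform, h=20: full span → s += 20 → s = 20.0000
seg 2 [57°–89.8°] cycloidal, h=24: θ=66.5° here. β=9.5, B=32.8. 24·(0.2896 − sin(2π·0.2896)/(2π)) = 3.2493 → s = 23.2493
radial distance = base radius + s = 30 + 23.2493 = 53.2493

53.2493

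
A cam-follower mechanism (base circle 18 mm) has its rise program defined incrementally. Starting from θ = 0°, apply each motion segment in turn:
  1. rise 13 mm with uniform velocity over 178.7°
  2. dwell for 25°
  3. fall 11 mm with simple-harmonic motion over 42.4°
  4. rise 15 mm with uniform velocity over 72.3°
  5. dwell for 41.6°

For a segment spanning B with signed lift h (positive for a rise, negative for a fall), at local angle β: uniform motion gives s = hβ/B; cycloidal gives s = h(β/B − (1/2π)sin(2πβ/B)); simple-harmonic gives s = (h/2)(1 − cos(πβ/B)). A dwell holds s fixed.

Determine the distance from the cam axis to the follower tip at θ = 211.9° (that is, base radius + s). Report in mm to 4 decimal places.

seg 1 [0°–178.7°] uniform, h=13: full span → s += 13 → s = 13.0000
seg 2 [178.7°–203.7°] dwell: s stays 13.0000
seg 3 [203.7°–246.1°] simple-harmonic, h=-11: θ=211.9° here. β=8.2, B=42.4. -11/2·(1 − cos(π·0.1934)) = -0.9843 → s = 12.0157
radial distance = base radius + s = 18 + 12.0157 = 30.0157

30.0157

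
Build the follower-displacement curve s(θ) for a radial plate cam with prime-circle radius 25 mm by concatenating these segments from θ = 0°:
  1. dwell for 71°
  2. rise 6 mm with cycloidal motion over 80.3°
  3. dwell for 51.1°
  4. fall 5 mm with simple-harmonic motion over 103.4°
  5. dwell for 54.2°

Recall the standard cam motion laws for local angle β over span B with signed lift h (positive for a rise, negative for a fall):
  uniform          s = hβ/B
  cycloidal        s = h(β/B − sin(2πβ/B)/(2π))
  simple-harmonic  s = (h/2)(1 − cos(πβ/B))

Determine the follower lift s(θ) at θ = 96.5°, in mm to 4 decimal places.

seg 1 [0°–71°] dwell: s stays 0.0000
seg 2 [71°–151.3°] cycloidal, h=6: θ=96.5° here. β=25.5, B=80.3. 6·(0.3176 − sin(2π·0.3176)/(2π)) = 1.0352 → s = 1.0352

1.0352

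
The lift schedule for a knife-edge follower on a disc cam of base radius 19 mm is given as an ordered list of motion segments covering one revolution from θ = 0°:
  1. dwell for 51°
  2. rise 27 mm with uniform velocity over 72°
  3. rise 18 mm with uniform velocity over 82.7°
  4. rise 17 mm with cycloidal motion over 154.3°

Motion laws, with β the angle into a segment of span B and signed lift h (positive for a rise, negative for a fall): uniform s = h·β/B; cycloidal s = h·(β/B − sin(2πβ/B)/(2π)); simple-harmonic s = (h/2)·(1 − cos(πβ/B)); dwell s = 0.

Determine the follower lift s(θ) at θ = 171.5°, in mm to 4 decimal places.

seg 1 [0°–51°] dwell: s stays 0.0000
seg 2 [51°–123°] uniform, h=27: full span → s += 27 → s = 27.0000
seg 3 [123°–205.7°] uniform, h=18: θ=171.5° here. β=48.5, B=82.7. 18·48.5/82.7 = 10.5562 → s = 37.5562

37.5562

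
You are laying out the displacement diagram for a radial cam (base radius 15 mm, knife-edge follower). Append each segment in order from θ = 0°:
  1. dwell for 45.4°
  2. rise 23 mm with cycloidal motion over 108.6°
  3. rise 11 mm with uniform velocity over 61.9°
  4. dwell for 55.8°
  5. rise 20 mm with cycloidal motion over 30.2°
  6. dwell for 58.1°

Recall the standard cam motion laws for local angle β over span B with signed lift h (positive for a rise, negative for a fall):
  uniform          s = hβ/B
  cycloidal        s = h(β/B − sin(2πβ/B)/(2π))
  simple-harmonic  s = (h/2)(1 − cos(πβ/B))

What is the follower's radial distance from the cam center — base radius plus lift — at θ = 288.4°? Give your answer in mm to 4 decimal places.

seg 1 [0°–45.4°] dwell: s stays 0.0000
seg 2 [45.4°–154°] cycloidal, h=23: full span → s += 23 → s = 23.0000
seg 3 [154°–215.9°] uniform, h=11: full span → s += 11 → s = 34.0000
seg 4 [215.9°–271.7°] dwell: s stays 34.0000
seg 5 [271.7°–301.9°] cycloidal, h=20: θ=288.4° here. β=16.7, B=30.2. 20·(0.5530 − sin(2π·0.5530)/(2π)) = 12.0997 → s = 46.0997
radial distance = base radius + s = 15 + 46.0997 = 61.0997

61.0997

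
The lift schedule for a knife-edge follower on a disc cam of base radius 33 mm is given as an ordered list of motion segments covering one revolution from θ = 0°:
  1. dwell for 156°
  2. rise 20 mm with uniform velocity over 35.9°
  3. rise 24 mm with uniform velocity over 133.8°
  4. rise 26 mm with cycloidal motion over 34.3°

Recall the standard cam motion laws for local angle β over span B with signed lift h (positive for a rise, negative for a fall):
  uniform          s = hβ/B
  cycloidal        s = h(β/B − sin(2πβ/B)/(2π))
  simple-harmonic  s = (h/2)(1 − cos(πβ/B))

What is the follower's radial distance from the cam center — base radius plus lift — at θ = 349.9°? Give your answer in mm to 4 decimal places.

seg 1 [0°–156°] dwell: s stays 0.0000
seg 2 [156°–191.9°] uniform, h=20: full span → s += 20 → s = 20.0000
seg 3 [191.9°–325.7°] uniform, h=24: full span → s += 24 → s = 44.0000
seg 4 [325.7°–360°] cycloidal, h=26: θ=349.9° here. β=24.2, B=34.3. 26·(0.7055 − sin(2π·0.7055)/(2π)) = 22.3216 → s = 66.3216
radial distance = base radius + s = 33 + 66.3216 = 99.3216

99.3216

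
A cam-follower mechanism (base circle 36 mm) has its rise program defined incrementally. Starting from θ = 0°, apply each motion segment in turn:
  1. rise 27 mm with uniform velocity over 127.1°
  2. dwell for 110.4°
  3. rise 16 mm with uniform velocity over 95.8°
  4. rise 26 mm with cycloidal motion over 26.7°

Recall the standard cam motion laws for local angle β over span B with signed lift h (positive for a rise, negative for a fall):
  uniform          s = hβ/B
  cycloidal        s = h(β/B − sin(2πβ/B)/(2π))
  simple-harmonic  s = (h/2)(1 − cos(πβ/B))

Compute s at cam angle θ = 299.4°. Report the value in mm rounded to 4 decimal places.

seg 1 [0°–127.1°] uniform, h=27: full span → s += 27 → s = 27.0000
seg 2 [127.1°–237.5°] dwell: s stays 27.0000
seg 3 [237.5°–333.3°] uniform, h=16: θ=299.4° here. β=61.9, B=95.8. 16·61.9/95.8 = 10.3382 → s = 37.3382

37.3382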